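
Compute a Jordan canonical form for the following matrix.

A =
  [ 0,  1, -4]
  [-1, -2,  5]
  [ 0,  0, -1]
J_3(-1)

The characteristic polynomial is
  det(x·I − A) = x^3 + 3*x^2 + 3*x + 1 = (x + 1)^3

Eigenvalues and multiplicities (the geometric multiplicity of λ is n − rank(A − λI), which equals the number of Jordan blocks for λ):
  λ = -1: algebraic multiplicity = 3, geometric multiplicity = 1

Determining the block sizes for each eigenvalue:
  λ = -1: one block (gm = 1), so the single block has size am = 3 → block sizes [3]

Assembling the blocks gives a Jordan form
J =
  [-1,  1,  0]
  [ 0, -1,  1]
  [ 0,  0, -1]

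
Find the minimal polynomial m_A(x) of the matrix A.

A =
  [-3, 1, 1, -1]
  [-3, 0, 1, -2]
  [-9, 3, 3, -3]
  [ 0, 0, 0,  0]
x^3

The characteristic polynomial is χ_A(x) = x^4, so the eigenvalues are known. The minimal polynomial is
  m_A(x) = Π_λ (x − λ)^{k_λ}
where k_λ is the size of the *largest* Jordan block for λ (equivalently, the smallest k with (A − λI)^k v = 0 for every generalised eigenvector v of λ).

  λ = 0: largest Jordan block has size 3, contributing (x − 0)^3

So m_A(x) = x^3 = x^3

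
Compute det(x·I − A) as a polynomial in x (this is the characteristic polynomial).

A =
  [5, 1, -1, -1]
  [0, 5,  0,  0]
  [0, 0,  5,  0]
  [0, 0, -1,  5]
x^4 - 20*x^3 + 150*x^2 - 500*x + 625

Expanding det(x·I − A) (e.g. by cofactor expansion or by noting that A is similar to its Jordan form J, which has the same characteristic polynomial as A) gives
  χ_A(x) = x^4 - 20*x^3 + 150*x^2 - 500*x + 625
which factors as (x - 5)^4. The eigenvalues (with algebraic multiplicities) are λ = 5 with multiplicity 4.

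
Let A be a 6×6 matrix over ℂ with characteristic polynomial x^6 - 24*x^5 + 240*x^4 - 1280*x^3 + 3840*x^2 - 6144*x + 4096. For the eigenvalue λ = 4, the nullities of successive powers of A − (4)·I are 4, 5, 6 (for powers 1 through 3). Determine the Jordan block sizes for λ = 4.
Block sizes for λ = 4: [3, 1, 1, 1]

From the dimensions of kernels of powers, the number of Jordan blocks of size at least j is d_j − d_{j−1} where d_j = dim ker(N^j) (with d_0 = 0). Computing the differences gives [4, 1, 1].
The number of blocks of size exactly k is (#blocks of size ≥ k) − (#blocks of size ≥ k + 1), so the partition is: 3 block(s) of size 1, 1 block(s) of size 3.
In nonincreasing order the block sizes are [3, 1, 1, 1].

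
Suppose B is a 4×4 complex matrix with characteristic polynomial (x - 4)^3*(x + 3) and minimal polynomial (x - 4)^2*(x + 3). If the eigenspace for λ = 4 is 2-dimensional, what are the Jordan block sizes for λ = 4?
Block sizes for λ = 4: [2, 1]

Step 1 — from the characteristic polynomial, algebraic multiplicity of λ = 4 is 3. From dim ker(B − (4)·I) = 2, there are exactly 2 Jordan blocks for λ = 4.
Step 2 — from the minimal polynomial, the factor (x − 4)^2 tells us the largest block for λ = 4 has size 2.
Step 3 — with total size 3, 2 blocks, and largest block 2, the block sizes (in nonincreasing order) are [2, 1].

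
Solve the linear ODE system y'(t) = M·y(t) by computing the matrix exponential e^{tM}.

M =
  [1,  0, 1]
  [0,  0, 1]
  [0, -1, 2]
e^{tM} =
  [exp(t), -t^2*exp(t)/2, t^2*exp(t)/2 + t*exp(t)]
  [0, -t*exp(t) + exp(t), t*exp(t)]
  [0, -t*exp(t), t*exp(t) + exp(t)]

Strategy: write M = P · J · P⁻¹ where J is a Jordan canonical form, so e^{tM} = P · e^{tJ} · P⁻¹, and e^{tJ} can be computed block-by-block.

M has Jordan form
J =
  [1, 1, 0]
  [0, 1, 1]
  [0, 0, 1]
(up to reordering of blocks).

Per-block formulas:
  For a 3×3 Jordan block J_3(1): exp(t · J_3(1)) = e^(1t)·(I + t·N + (t^2/2)·N^2), where N is the 3×3 nilpotent shift.

After assembling e^{tJ} and conjugating by P, we get:

e^{tM} =
  [exp(t), -t^2*exp(t)/2, t^2*exp(t)/2 + t*exp(t)]
  [0, -t*exp(t) + exp(t), t*exp(t)]
  [0, -t*exp(t), t*exp(t) + exp(t)]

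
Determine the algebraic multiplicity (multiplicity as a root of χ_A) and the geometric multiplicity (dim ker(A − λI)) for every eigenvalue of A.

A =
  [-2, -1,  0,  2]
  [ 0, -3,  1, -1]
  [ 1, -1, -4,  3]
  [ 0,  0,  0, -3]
λ = -3: alg = 4, geom = 2

Step 1 — factor the characteristic polynomial to read off the algebraic multiplicities:
  χ_A(x) = (x + 3)^4

Step 2 — compute geometric multiplicities via the rank-nullity identity g(λ) = n − rank(A − λI):
  rank(A − (-3)·I) = 2, so dim ker(A − (-3)·I) = n − 2 = 2

Summary:
  λ = -3: algebraic multiplicity = 4, geometric multiplicity = 2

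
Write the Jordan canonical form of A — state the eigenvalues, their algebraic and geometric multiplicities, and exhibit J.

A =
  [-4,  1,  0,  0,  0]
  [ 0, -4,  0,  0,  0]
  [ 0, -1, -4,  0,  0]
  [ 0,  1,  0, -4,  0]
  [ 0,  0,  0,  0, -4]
J_2(-4) ⊕ J_1(-4) ⊕ J_1(-4) ⊕ J_1(-4)

The characteristic polynomial is
  det(x·I − A) = x^5 + 20*x^4 + 160*x^3 + 640*x^2 + 1280*x + 1024 = (x + 4)^5

Eigenvalues and multiplicities (the geometric multiplicity of λ is n − rank(A − λI), which equals the number of Jordan blocks for λ):
  λ = -4: algebraic multiplicity = 5, geometric multiplicity = 4

Determining the block sizes for each eigenvalue:
  λ = -4: 4 blocks summing to 5 forces exactly one block of size 2 and the rest size 1 → block sizes [2, 1, 1, 1]

Assembling the blocks gives a Jordan form
J =
  [-4,  1,  0,  0,  0]
  [ 0, -4,  0,  0,  0]
  [ 0,  0, -4,  0,  0]
  [ 0,  0,  0, -4,  0]
  [ 0,  0,  0,  0, -4]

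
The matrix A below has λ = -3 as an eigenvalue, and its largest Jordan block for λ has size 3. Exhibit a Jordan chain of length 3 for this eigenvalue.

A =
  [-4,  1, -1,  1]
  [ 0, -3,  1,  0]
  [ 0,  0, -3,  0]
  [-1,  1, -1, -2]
A Jordan chain for λ = -3 of length 3:
v_1 = (1, 0, 0, 1)ᵀ
v_2 = (-1, 1, 0, -1)ᵀ
v_3 = (0, 0, 1, 0)ᵀ

Let N = A − (-3)·I. We want v_3 with N^3 v_3 = 0 but N^2 v_3 ≠ 0; then v_{j-1} := N · v_j for j = 3, …, 2.

Pick v_3 = (0, 0, 1, 0)ᵀ.
Then v_2 = N · v_3 = (-1, 1, 0, -1)ᵀ.
Then v_1 = N · v_2 = (1, 0, 0, 1)ᵀ.

Sanity check: (A − (-3)·I) v_1 = (0, 0, 0, 0)ᵀ = 0. ✓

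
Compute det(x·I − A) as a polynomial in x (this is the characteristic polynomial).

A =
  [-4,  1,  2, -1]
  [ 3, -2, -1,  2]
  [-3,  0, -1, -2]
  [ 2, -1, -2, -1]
x^4 + 8*x^3 + 24*x^2 + 32*x + 16

Expanding det(x·I − A) (e.g. by cofactor expansion or by noting that A is similar to its Jordan form J, which has the same characteristic polynomial as A) gives
  χ_A(x) = x^4 + 8*x^3 + 24*x^2 + 32*x + 16
which factors as (x + 2)^4. The eigenvalues (with algebraic multiplicities) are λ = -2 with multiplicity 4.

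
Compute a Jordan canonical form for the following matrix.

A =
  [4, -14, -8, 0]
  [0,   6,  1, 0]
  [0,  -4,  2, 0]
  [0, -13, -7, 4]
J_3(4) ⊕ J_1(4)

The characteristic polynomial is
  det(x·I − A) = x^4 - 16*x^3 + 96*x^2 - 256*x + 256 = (x - 4)^4

Eigenvalues and multiplicities (the geometric multiplicity of λ is n − rank(A − λI), which equals the number of Jordan blocks for λ):
  λ = 4: algebraic multiplicity = 4, geometric multiplicity = 2

Determining the block sizes for each eigenvalue:
  λ = 4: with am = 4 and gm = 2, the partition is not yet determined (e.g. several partitions of 4 into 2 parts exist). Let N = A − (4)·I. Computing rank(N^1) = 2, rank(N^2) = 1, rank(N^3) = 0; the number of blocks of size ≥ j is rank(N^{j−1}) − rank(N^j), giving [2, 1, 1]. So we have 1 block(s) of size 3, 1 block(s) of size 1 → block sizes [3, 1]

Assembling the blocks gives a Jordan form
J =
  [4, 1, 0, 0]
  [0, 4, 1, 0]
  [0, 0, 4, 0]
  [0, 0, 0, 4]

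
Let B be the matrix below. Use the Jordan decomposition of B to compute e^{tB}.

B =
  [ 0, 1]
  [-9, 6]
e^{tB} =
  [-3*t*exp(3*t) + exp(3*t), t*exp(3*t)]
  [-9*t*exp(3*t), 3*t*exp(3*t) + exp(3*t)]

Strategy: write B = P · J · P⁻¹ where J is a Jordan canonical form, so e^{tB} = P · e^{tJ} · P⁻¹, and e^{tJ} can be computed block-by-block.

B has Jordan form
J =
  [3, 1]
  [0, 3]
(up to reordering of blocks).

Per-block formulas:
  For a 2×2 Jordan block J_2(3): exp(t · J_2(3)) = e^(3t)·(I + t·N), where N is the 2×2 nilpotent shift.

After assembling e^{tJ} and conjugating by P, we get:

e^{tB} =
  [-3*t*exp(3*t) + exp(3*t), t*exp(3*t)]
  [-9*t*exp(3*t), 3*t*exp(3*t) + exp(3*t)]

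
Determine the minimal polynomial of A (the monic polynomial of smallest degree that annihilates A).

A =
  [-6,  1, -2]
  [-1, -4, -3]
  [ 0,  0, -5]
x^3 + 15*x^2 + 75*x + 125

The characteristic polynomial is χ_A(x) = (x + 5)^3, so the eigenvalues are known. The minimal polynomial is
  m_A(x) = Π_λ (x − λ)^{k_λ}
where k_λ is the size of the *largest* Jordan block for λ (equivalently, the smallest k with (A − λI)^k v = 0 for every generalised eigenvector v of λ).

  λ = -5: largest Jordan block has size 3, contributing (x + 5)^3

So m_A(x) = (x + 5)^3 = x^3 + 15*x^2 + 75*x + 125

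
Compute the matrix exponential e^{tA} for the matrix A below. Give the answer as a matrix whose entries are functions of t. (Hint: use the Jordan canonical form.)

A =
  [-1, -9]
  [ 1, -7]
e^{tA} =
  [3*t*exp(-4*t) + exp(-4*t), -9*t*exp(-4*t)]
  [t*exp(-4*t), -3*t*exp(-4*t) + exp(-4*t)]

Strategy: write A = P · J · P⁻¹ where J is a Jordan canonical form, so e^{tA} = P · e^{tJ} · P⁻¹, and e^{tJ} can be computed block-by-block.

A has Jordan form
J =
  [-4,  1]
  [ 0, -4]
(up to reordering of blocks).

Per-block formulas:
  For a 2×2 Jordan block J_2(-4): exp(t · J_2(-4)) = e^(-4t)·(I + t·N), where N is the 2×2 nilpotent shift.

After assembling e^{tJ} and conjugating by P, we get:

e^{tA} =
  [3*t*exp(-4*t) + exp(-4*t), -9*t*exp(-4*t)]
  [t*exp(-4*t), -3*t*exp(-4*t) + exp(-4*t)]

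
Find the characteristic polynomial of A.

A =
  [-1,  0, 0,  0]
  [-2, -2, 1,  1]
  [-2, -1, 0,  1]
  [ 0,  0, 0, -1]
x^4 + 4*x^3 + 6*x^2 + 4*x + 1

Expanding det(x·I − A) (e.g. by cofactor expansion or by noting that A is similar to its Jordan form J, which has the same characteristic polynomial as A) gives
  χ_A(x) = x^4 + 4*x^3 + 6*x^2 + 4*x + 1
which factors as (x + 1)^4. The eigenvalues (with algebraic multiplicities) are λ = -1 with multiplicity 4.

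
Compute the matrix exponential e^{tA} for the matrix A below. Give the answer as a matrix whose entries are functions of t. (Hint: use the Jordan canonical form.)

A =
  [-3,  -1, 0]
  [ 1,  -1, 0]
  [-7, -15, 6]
e^{tA} =
  [-t*exp(-2*t) + exp(-2*t), -t*exp(-2*t), 0]
  [t*exp(-2*t), t*exp(-2*t) + exp(-2*t), 0]
  [t*exp(-2*t) - exp(6*t) + exp(-2*t), t*exp(-2*t) - 2*exp(6*t) + 2*exp(-2*t), exp(6*t)]

Strategy: write A = P · J · P⁻¹ where J is a Jordan canonical form, so e^{tA} = P · e^{tJ} · P⁻¹, and e^{tJ} can be computed block-by-block.

A has Jordan form
J =
  [-2,  1, 0]
  [ 0, -2, 0]
  [ 0,  0, 6]
(up to reordering of blocks).

Per-block formulas:
  For a 1×1 block at λ = 6: exp(t · [6]) = [e^(6t)].
  For a 2×2 Jordan block J_2(-2): exp(t · J_2(-2)) = e^(-2t)·(I + t·N), where N is the 2×2 nilpotent shift.

After assembling e^{tJ} and conjugating by P, we get:

e^{tA} =
  [-t*exp(-2*t) + exp(-2*t), -t*exp(-2*t), 0]
  [t*exp(-2*t), t*exp(-2*t) + exp(-2*t), 0]
  [t*exp(-2*t) - exp(6*t) + exp(-2*t), t*exp(-2*t) - 2*exp(6*t) + 2*exp(-2*t), exp(6*t)]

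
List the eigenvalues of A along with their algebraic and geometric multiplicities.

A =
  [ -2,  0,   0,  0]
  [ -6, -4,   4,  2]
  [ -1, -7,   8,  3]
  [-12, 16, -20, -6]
λ = -2: alg = 2, geom = 2; λ = 0: alg = 2, geom = 1

Step 1 — factor the characteristic polynomial to read off the algebraic multiplicities:
  χ_A(x) = x^2*(x + 2)^2

Step 2 — compute geometric multiplicities via the rank-nullity identity g(λ) = n − rank(A − λI):
  rank(A − (-2)·I) = 2, so dim ker(A − (-2)·I) = n − 2 = 2
  rank(A − (0)·I) = 3, so dim ker(A − (0)·I) = n − 3 = 1

Summary:
  λ = -2: algebraic multiplicity = 2, geometric multiplicity = 2
  λ = 0: algebraic multiplicity = 2, geometric multiplicity = 1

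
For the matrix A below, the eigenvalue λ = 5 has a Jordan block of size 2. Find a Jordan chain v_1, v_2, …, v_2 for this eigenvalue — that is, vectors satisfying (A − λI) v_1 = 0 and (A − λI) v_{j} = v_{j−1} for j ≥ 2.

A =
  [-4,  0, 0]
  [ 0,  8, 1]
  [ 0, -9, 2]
A Jordan chain for λ = 5 of length 2:
v_1 = (0, 3, -9)ᵀ
v_2 = (0, 1, 0)ᵀ

Let N = A − (5)·I. We want v_2 with N^2 v_2 = 0 but N^1 v_2 ≠ 0; then v_{j-1} := N · v_j for j = 2, …, 2.

Pick v_2 = (0, 1, 0)ᵀ.
Then v_1 = N · v_2 = (0, 3, -9)ᵀ.

Sanity check: (A − (5)·I) v_1 = (0, 0, 0)ᵀ = 0. ✓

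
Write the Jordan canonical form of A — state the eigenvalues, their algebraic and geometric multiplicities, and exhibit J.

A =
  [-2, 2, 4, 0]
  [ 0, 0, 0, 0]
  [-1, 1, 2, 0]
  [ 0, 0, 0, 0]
J_2(0) ⊕ J_1(0) ⊕ J_1(0)

The characteristic polynomial is
  det(x·I − A) = x^4

Eigenvalues and multiplicities (the geometric multiplicity of λ is n − rank(A − λI), which equals the number of Jordan blocks for λ):
  λ = 0: algebraic multiplicity = 4, geometric multiplicity = 3

Determining the block sizes for each eigenvalue:
  λ = 0: 3 blocks summing to 4 forces exactly one block of size 2 and the rest size 1 → block sizes [2, 1, 1]

Assembling the blocks gives a Jordan form
J =
  [0, 1, 0, 0]
  [0, 0, 0, 0]
  [0, 0, 0, 0]
  [0, 0, 0, 0]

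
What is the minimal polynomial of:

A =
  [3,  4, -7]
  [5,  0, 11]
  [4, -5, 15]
x^3 - 18*x^2 + 108*x - 216

The characteristic polynomial is χ_A(x) = (x - 6)^3, so the eigenvalues are known. The minimal polynomial is
  m_A(x) = Π_λ (x − λ)^{k_λ}
where k_λ is the size of the *largest* Jordan block for λ (equivalently, the smallest k with (A − λI)^k v = 0 for every generalised eigenvector v of λ).

  λ = 6: largest Jordan block has size 3, contributing (x − 6)^3

So m_A(x) = (x - 6)^3 = x^3 - 18*x^2 + 108*x - 216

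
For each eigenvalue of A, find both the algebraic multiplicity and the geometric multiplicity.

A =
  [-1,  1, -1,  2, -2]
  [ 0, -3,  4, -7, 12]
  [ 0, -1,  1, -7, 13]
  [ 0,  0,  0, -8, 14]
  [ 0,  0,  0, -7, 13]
λ = -1: alg = 4, geom = 2; λ = 6: alg = 1, geom = 1

Step 1 — factor the characteristic polynomial to read off the algebraic multiplicities:
  χ_A(x) = (x - 6)*(x + 1)^4

Step 2 — compute geometric multiplicities via the rank-nullity identity g(λ) = n − rank(A − λI):
  rank(A − (-1)·I) = 3, so dim ker(A − (-1)·I) = n − 3 = 2
  rank(A − (6)·I) = 4, so dim ker(A − (6)·I) = n − 4 = 1

Summary:
  λ = -1: algebraic multiplicity = 4, geometric multiplicity = 2
  λ = 6: algebraic multiplicity = 1, geometric multiplicity = 1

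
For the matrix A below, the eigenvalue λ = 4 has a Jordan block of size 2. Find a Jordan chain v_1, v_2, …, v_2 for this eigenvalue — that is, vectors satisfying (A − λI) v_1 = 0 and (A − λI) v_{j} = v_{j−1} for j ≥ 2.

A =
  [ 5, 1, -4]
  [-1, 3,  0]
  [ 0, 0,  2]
A Jordan chain for λ = 4 of length 2:
v_1 = (1, -1, 0)ᵀ
v_2 = (1, 0, 0)ᵀ

Let N = A − (4)·I. We want v_2 with N^2 v_2 = 0 but N^1 v_2 ≠ 0; then v_{j-1} := N · v_j for j = 2, …, 2.

Pick v_2 = (1, 0, 0)ᵀ.
Then v_1 = N · v_2 = (1, -1, 0)ᵀ.

Sanity check: (A − (4)·I) v_1 = (0, 0, 0)ᵀ = 0. ✓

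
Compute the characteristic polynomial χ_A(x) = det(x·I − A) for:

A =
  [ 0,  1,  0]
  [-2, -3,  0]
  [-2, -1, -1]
x^3 + 4*x^2 + 5*x + 2

Expanding det(x·I − A) (e.g. by cofactor expansion or by noting that A is similar to its Jordan form J, which has the same characteristic polynomial as A) gives
  χ_A(x) = x^3 + 4*x^2 + 5*x + 2
which factors as (x + 1)^2*(x + 2). The eigenvalues (with algebraic multiplicities) are λ = -2 with multiplicity 1, λ = -1 with multiplicity 2.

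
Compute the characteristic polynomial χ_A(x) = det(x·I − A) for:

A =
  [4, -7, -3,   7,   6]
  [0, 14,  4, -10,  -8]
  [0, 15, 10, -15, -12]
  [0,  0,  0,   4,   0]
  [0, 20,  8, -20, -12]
x^5 - 20*x^4 + 160*x^3 - 640*x^2 + 1280*x - 1024

Expanding det(x·I − A) (e.g. by cofactor expansion or by noting that A is similar to its Jordan form J, which has the same characteristic polynomial as A) gives
  χ_A(x) = x^5 - 20*x^4 + 160*x^3 - 640*x^2 + 1280*x - 1024
which factors as (x - 4)^5. The eigenvalues (with algebraic multiplicities) are λ = 4 with multiplicity 5.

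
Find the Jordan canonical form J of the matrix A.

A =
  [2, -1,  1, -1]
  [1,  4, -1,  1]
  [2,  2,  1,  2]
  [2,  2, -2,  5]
J_2(3) ⊕ J_1(3) ⊕ J_1(3)

The characteristic polynomial is
  det(x·I − A) = x^4 - 12*x^3 + 54*x^2 - 108*x + 81 = (x - 3)^4

Eigenvalues and multiplicities (the geometric multiplicity of λ is n − rank(A − λI), which equals the number of Jordan blocks for λ):
  λ = 3: algebraic multiplicity = 4, geometric multiplicity = 3

Determining the block sizes for each eigenvalue:
  λ = 3: 3 blocks summing to 4 forces exactly one block of size 2 and the rest size 1 → block sizes [2, 1, 1]

Assembling the blocks gives a Jordan form
J =
  [3, 1, 0, 0]
  [0, 3, 0, 0]
  [0, 0, 3, 0]
  [0, 0, 0, 3]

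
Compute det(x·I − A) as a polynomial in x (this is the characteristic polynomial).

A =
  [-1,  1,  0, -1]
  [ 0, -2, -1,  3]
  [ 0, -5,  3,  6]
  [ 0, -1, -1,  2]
x^4 - 2*x^3 - 3*x^2 + 4*x + 4

Expanding det(x·I − A) (e.g. by cofactor expansion or by noting that A is similar to its Jordan form J, which has the same characteristic polynomial as A) gives
  χ_A(x) = x^4 - 2*x^3 - 3*x^2 + 4*x + 4
which factors as (x - 2)^2*(x + 1)^2. The eigenvalues (with algebraic multiplicities) are λ = -1 with multiplicity 2, λ = 2 with multiplicity 2.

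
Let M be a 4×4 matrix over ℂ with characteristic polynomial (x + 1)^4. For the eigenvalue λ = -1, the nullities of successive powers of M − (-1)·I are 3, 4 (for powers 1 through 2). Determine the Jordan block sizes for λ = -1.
Block sizes for λ = -1: [2, 1, 1]

From the dimensions of kernels of powers, the number of Jordan blocks of size at least j is d_j − d_{j−1} where d_j = dim ker(N^j) (with d_0 = 0). Computing the differences gives [3, 1].
The number of blocks of size exactly k is (#blocks of size ≥ k) − (#blocks of size ≥ k + 1), so the partition is: 2 block(s) of size 1, 1 block(s) of size 2.
In nonincreasing order the block sizes are [2, 1, 1].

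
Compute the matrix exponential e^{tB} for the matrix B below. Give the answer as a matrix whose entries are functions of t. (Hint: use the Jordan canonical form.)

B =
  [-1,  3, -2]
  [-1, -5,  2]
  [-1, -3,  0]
e^{tB} =
  [t*exp(-2*t) + exp(-2*t), 3*t*exp(-2*t), -2*t*exp(-2*t)]
  [-t*exp(-2*t), -3*t*exp(-2*t) + exp(-2*t), 2*t*exp(-2*t)]
  [-t*exp(-2*t), -3*t*exp(-2*t), 2*t*exp(-2*t) + exp(-2*t)]

Strategy: write B = P · J · P⁻¹ where J is a Jordan canonical form, so e^{tB} = P · e^{tJ} · P⁻¹, and e^{tJ} can be computed block-by-block.

B has Jordan form
J =
  [-2,  1,  0]
  [ 0, -2,  0]
  [ 0,  0, -2]
(up to reordering of blocks).

Per-block formulas:
  For a 2×2 Jordan block J_2(-2): exp(t · J_2(-2)) = e^(-2t)·(I + t·N), where N is the 2×2 nilpotent shift.
  For a 1×1 block at λ = -2: exp(t · [-2]) = [e^(-2t)].

After assembling e^{tJ} and conjugating by P, we get:

e^{tB} =
  [t*exp(-2*t) + exp(-2*t), 3*t*exp(-2*t), -2*t*exp(-2*t)]
  [-t*exp(-2*t), -3*t*exp(-2*t) + exp(-2*t), 2*t*exp(-2*t)]
  [-t*exp(-2*t), -3*t*exp(-2*t), 2*t*exp(-2*t) + exp(-2*t)]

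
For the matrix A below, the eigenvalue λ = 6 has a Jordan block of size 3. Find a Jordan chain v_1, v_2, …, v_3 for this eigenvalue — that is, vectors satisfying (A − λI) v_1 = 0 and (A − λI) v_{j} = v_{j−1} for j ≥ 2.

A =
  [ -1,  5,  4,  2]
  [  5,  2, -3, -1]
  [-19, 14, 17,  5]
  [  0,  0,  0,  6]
A Jordan chain for λ = 6 of length 3:
v_1 = (-2, 2, -6, 0)ᵀ
v_2 = (-7, 5, -19, 0)ᵀ
v_3 = (1, 0, 0, 0)ᵀ

Let N = A − (6)·I. We want v_3 with N^3 v_3 = 0 but N^2 v_3 ≠ 0; then v_{j-1} := N · v_j for j = 3, …, 2.

Pick v_3 = (1, 0, 0, 0)ᵀ.
Then v_2 = N · v_3 = (-7, 5, -19, 0)ᵀ.
Then v_1 = N · v_2 = (-2, 2, -6, 0)ᵀ.

Sanity check: (A − (6)·I) v_1 = (0, 0, 0, 0)ᵀ = 0. ✓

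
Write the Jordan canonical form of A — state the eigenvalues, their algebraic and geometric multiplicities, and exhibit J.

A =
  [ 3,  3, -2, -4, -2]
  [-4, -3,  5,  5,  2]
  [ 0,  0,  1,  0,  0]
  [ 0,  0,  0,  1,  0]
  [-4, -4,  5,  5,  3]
J_3(1) ⊕ J_1(1) ⊕ J_1(1)

The characteristic polynomial is
  det(x·I − A) = x^5 - 5*x^4 + 10*x^3 - 10*x^2 + 5*x - 1 = (x - 1)^5

Eigenvalues and multiplicities (the geometric multiplicity of λ is n − rank(A − λI), which equals the number of Jordan blocks for λ):
  λ = 1: algebraic multiplicity = 5, geometric multiplicity = 3

Determining the block sizes for each eigenvalue:
  λ = 1: with am = 5 and gm = 3, the partition is not yet determined (e.g. several partitions of 5 into 3 parts exist). Let N = A − (1)·I. Computing rank(N^1) = 2, rank(N^2) = 1, rank(N^3) = 0; the number of blocks of size ≥ j is rank(N^{j−1}) − rank(N^j), giving [3, 1, 1]. So we have 1 block(s) of size 3, 2 block(s) of size 1 → block sizes [3, 1, 1]

Assembling the blocks gives a Jordan form
J =
  [1, 1, 0, 0, 0]
  [0, 1, 1, 0, 0]
  [0, 0, 1, 0, 0]
  [0, 0, 0, 1, 0]
  [0, 0, 0, 0, 1]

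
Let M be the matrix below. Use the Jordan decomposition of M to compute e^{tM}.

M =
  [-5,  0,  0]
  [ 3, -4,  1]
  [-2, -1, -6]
e^{tM} =
  [exp(-5*t), 0, 0]
  [t^2*exp(-5*t)/2 + 3*t*exp(-5*t), t*exp(-5*t) + exp(-5*t), t*exp(-5*t)]
  [-t^2*exp(-5*t)/2 - 2*t*exp(-5*t), -t*exp(-5*t), -t*exp(-5*t) + exp(-5*t)]

Strategy: write M = P · J · P⁻¹ where J is a Jordan canonical form, so e^{tM} = P · e^{tJ} · P⁻¹, and e^{tJ} can be computed block-by-block.

M has Jordan form
J =
  [-5,  1,  0]
  [ 0, -5,  1]
  [ 0,  0, -5]
(up to reordering of blocks).

Per-block formulas:
  For a 3×3 Jordan block J_3(-5): exp(t · J_3(-5)) = e^(-5t)·(I + t·N + (t^2/2)·N^2), where N is the 3×3 nilpotent shift.

After assembling e^{tJ} and conjugating by P, we get:

e^{tM} =
  [exp(-5*t), 0, 0]
  [t^2*exp(-5*t)/2 + 3*t*exp(-5*t), t*exp(-5*t) + exp(-5*t), t*exp(-5*t)]
  [-t^2*exp(-5*t)/2 - 2*t*exp(-5*t), -t*exp(-5*t), -t*exp(-5*t) + exp(-5*t)]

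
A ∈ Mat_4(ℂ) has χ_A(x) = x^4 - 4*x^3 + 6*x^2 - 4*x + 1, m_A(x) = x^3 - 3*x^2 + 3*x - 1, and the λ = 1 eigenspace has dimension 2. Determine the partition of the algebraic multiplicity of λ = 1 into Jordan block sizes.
Block sizes for λ = 1: [3, 1]

Step 1 — from the characteristic polynomial, algebraic multiplicity of λ = 1 is 4. From dim ker(A − (1)·I) = 2, there are exactly 2 Jordan blocks for λ = 1.
Step 2 — from the minimal polynomial, the factor (x − 1)^3 tells us the largest block for λ = 1 has size 3.
Step 3 — with total size 4, 2 blocks, and largest block 3, the block sizes (in nonincreasing order) are [3, 1].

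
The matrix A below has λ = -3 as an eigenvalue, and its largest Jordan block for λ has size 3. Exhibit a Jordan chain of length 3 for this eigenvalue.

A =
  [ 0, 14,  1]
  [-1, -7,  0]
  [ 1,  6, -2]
A Jordan chain for λ = -3 of length 3:
v_1 = (-4, 1, -2)ᵀ
v_2 = (3, -1, 1)ᵀ
v_3 = (1, 0, 0)ᵀ

Let N = A − (-3)·I. We want v_3 with N^3 v_3 = 0 but N^2 v_3 ≠ 0; then v_{j-1} := N · v_j for j = 3, …, 2.

Pick v_3 = (1, 0, 0)ᵀ.
Then v_2 = N · v_3 = (3, -1, 1)ᵀ.
Then v_1 = N · v_2 = (-4, 1, -2)ᵀ.

Sanity check: (A − (-3)·I) v_1 = (0, 0, 0)ᵀ = 0. ✓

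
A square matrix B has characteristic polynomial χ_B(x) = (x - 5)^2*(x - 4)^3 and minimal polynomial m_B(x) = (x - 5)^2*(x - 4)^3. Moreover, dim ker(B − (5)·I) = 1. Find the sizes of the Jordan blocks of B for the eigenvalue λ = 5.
Block sizes for λ = 5: [2]

Step 1 — from the characteristic polynomial, algebraic multiplicity of λ = 5 is 2. From dim ker(B − (5)·I) = 1, there are exactly 1 Jordan blocks for λ = 5.
Step 2 — from the minimal polynomial, the factor (x − 5)^2 tells us the largest block for λ = 5 has size 2.
Step 3 — with total size 2, 1 blocks, and largest block 2, the block sizes (in nonincreasing order) are [2].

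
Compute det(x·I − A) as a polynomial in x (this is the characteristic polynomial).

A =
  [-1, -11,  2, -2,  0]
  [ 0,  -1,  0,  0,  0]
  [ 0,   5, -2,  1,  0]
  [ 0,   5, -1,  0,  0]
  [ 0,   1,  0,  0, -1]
x^5 + 5*x^4 + 10*x^3 + 10*x^2 + 5*x + 1

Expanding det(x·I − A) (e.g. by cofactor expansion or by noting that A is similar to its Jordan form J, which has the same characteristic polynomial as A) gives
  χ_A(x) = x^5 + 5*x^4 + 10*x^3 + 10*x^2 + 5*x + 1
which factors as (x + 1)^5. The eigenvalues (with algebraic multiplicities) are λ = -1 with multiplicity 5.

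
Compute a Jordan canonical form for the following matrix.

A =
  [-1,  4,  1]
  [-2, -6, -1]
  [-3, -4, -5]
J_3(-4)

The characteristic polynomial is
  det(x·I − A) = x^3 + 12*x^2 + 48*x + 64 = (x + 4)^3

Eigenvalues and multiplicities (the geometric multiplicity of λ is n − rank(A − λI), which equals the number of Jordan blocks for λ):
  λ = -4: algebraic multiplicity = 3, geometric multiplicity = 1

Determining the block sizes for each eigenvalue:
  λ = -4: one block (gm = 1), so the single block has size am = 3 → block sizes [3]

Assembling the blocks gives a Jordan form
J =
  [-4,  1,  0]
  [ 0, -4,  1]
  [ 0,  0, -4]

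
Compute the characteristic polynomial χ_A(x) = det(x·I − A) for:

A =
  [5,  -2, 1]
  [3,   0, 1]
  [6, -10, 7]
x^3 - 12*x^2 + 45*x - 50

Expanding det(x·I − A) (e.g. by cofactor expansion or by noting that A is similar to its Jordan form J, which has the same characteristic polynomial as A) gives
  χ_A(x) = x^3 - 12*x^2 + 45*x - 50
which factors as (x - 5)^2*(x - 2). The eigenvalues (with algebraic multiplicities) are λ = 2 with multiplicity 1, λ = 5 with multiplicity 2.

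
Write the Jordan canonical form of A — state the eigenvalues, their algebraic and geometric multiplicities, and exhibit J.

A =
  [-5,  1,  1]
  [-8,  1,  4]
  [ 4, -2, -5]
J_2(-3) ⊕ J_1(-3)

The characteristic polynomial is
  det(x·I − A) = x^3 + 9*x^2 + 27*x + 27 = (x + 3)^3

Eigenvalues and multiplicities (the geometric multiplicity of λ is n − rank(A − λI), which equals the number of Jordan blocks for λ):
  λ = -3: algebraic multiplicity = 3, geometric multiplicity = 2

Determining the block sizes for each eigenvalue:
  λ = -3: 2 blocks summing to 3 forces exactly one block of size 2 and the rest size 1 → block sizes [2, 1]

Assembling the blocks gives a Jordan form
J =
  [-3,  1,  0]
  [ 0, -3,  0]
  [ 0,  0, -3]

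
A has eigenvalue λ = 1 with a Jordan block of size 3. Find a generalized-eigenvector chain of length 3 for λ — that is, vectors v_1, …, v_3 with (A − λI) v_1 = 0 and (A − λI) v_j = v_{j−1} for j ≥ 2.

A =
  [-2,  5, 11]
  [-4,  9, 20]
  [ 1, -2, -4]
A Jordan chain for λ = 1 of length 3:
v_1 = (3, 4, -1)ᵀ
v_2 = (5, 8, -2)ᵀ
v_3 = (0, 1, 0)ᵀ

Let N = A − (1)·I. We want v_3 with N^3 v_3 = 0 but N^2 v_3 ≠ 0; then v_{j-1} := N · v_j for j = 3, …, 2.

Pick v_3 = (0, 1, 0)ᵀ.
Then v_2 = N · v_3 = (5, 8, -2)ᵀ.
Then v_1 = N · v_2 = (3, 4, -1)ᵀ.

Sanity check: (A − (1)·I) v_1 = (0, 0, 0)ᵀ = 0. ✓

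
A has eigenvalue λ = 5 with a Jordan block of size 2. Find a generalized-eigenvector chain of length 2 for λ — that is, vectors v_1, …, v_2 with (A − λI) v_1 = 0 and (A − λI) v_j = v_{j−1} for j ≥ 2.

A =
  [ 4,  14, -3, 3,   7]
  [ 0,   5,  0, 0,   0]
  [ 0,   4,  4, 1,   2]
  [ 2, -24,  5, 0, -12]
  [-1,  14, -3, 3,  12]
A Jordan chain for λ = 5 of length 2:
v_1 = (-1, 0, 0, 2, -1)ᵀ
v_2 = (1, 0, 0, 0, 0)ᵀ

Let N = A − (5)·I. We want v_2 with N^2 v_2 = 0 but N^1 v_2 ≠ 0; then v_{j-1} := N · v_j for j = 2, …, 2.

Pick v_2 = (1, 0, 0, 0, 0)ᵀ.
Then v_1 = N · v_2 = (-1, 0, 0, 2, -1)ᵀ.

Sanity check: (A − (5)·I) v_1 = (0, 0, 0, 0, 0)ᵀ = 0. ✓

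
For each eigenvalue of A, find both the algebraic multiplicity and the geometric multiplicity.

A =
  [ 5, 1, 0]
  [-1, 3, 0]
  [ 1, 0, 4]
λ = 4: alg = 3, geom = 1

Step 1 — factor the characteristic polynomial to read off the algebraic multiplicities:
  χ_A(x) = (x - 4)^3

Step 2 — compute geometric multiplicities via the rank-nullity identity g(λ) = n − rank(A − λI):
  rank(A − (4)·I) = 2, so dim ker(A − (4)·I) = n − 2 = 1

Summary:
  λ = 4: algebraic multiplicity = 3, geometric multiplicity = 1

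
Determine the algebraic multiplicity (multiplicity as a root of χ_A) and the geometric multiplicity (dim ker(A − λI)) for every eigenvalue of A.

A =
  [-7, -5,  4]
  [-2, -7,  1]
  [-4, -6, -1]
λ = -5: alg = 3, geom = 1

Step 1 — factor the characteristic polynomial to read off the algebraic multiplicities:
  χ_A(x) = (x + 5)^3

Step 2 — compute geometric multiplicities via the rank-nullity identity g(λ) = n − rank(A − λI):
  rank(A − (-5)·I) = 2, so dim ker(A − (-5)·I) = n − 2 = 1

Summary:
  λ = -5: algebraic multiplicity = 3, geometric multiplicity = 1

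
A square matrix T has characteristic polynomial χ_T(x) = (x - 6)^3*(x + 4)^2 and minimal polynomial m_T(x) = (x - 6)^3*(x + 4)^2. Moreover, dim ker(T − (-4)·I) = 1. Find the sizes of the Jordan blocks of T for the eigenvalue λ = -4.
Block sizes for λ = -4: [2]

Step 1 — from the characteristic polynomial, algebraic multiplicity of λ = -4 is 2. From dim ker(T − (-4)·I) = 1, there are exactly 1 Jordan blocks for λ = -4.
Step 2 — from the minimal polynomial, the factor (x + 4)^2 tells us the largest block for λ = -4 has size 2.
Step 3 — with total size 2, 1 blocks, and largest block 2, the block sizes (in nonincreasing order) are [2].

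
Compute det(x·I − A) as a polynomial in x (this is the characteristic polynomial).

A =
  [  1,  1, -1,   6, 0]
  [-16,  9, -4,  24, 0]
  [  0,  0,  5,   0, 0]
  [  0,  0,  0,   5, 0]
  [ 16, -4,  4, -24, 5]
x^5 - 25*x^4 + 250*x^3 - 1250*x^2 + 3125*x - 3125

Expanding det(x·I − A) (e.g. by cofactor expansion or by noting that A is similar to its Jordan form J, which has the same characteristic polynomial as A) gives
  χ_A(x) = x^5 - 25*x^4 + 250*x^3 - 1250*x^2 + 3125*x - 3125
which factors as (x - 5)^5. The eigenvalues (with algebraic multiplicities) are λ = 5 with multiplicity 5.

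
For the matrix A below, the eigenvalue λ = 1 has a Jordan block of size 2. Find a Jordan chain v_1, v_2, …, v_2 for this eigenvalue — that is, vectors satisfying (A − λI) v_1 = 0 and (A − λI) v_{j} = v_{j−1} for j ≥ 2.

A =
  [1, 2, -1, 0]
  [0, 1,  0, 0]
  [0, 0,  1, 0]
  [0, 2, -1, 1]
A Jordan chain for λ = 1 of length 2:
v_1 = (2, 0, 0, 2)ᵀ
v_2 = (0, 1, 0, 0)ᵀ

Let N = A − (1)·I. We want v_2 with N^2 v_2 = 0 but N^1 v_2 ≠ 0; then v_{j-1} := N · v_j for j = 2, …, 2.

Pick v_2 = (0, 1, 0, 0)ᵀ.
Then v_1 = N · v_2 = (2, 0, 0, 2)ᵀ.

Sanity check: (A − (1)·I) v_1 = (0, 0, 0, 0)ᵀ = 0. ✓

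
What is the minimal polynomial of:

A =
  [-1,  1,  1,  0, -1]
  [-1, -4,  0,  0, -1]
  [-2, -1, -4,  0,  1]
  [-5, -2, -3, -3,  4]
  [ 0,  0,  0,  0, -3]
x^3 + 9*x^2 + 27*x + 27

The characteristic polynomial is χ_A(x) = (x + 3)^5, so the eigenvalues are known. The minimal polynomial is
  m_A(x) = Π_λ (x − λ)^{k_λ}
where k_λ is the size of the *largest* Jordan block for λ (equivalently, the smallest k with (A − λI)^k v = 0 for every generalised eigenvector v of λ).

  λ = -3: largest Jordan block has size 3, contributing (x + 3)^3

So m_A(x) = (x + 3)^3 = x^3 + 9*x^2 + 27*x + 27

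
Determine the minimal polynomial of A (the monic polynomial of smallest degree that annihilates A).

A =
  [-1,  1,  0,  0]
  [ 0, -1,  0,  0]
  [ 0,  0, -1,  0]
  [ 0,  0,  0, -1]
x^2 + 2*x + 1

The characteristic polynomial is χ_A(x) = (x + 1)^4, so the eigenvalues are known. The minimal polynomial is
  m_A(x) = Π_λ (x − λ)^{k_λ}
where k_λ is the size of the *largest* Jordan block for λ (equivalently, the smallest k with (A − λI)^k v = 0 for every generalised eigenvector v of λ).

  λ = -1: largest Jordan block has size 2, contributing (x + 1)^2

So m_A(x) = (x + 1)^2 = x^2 + 2*x + 1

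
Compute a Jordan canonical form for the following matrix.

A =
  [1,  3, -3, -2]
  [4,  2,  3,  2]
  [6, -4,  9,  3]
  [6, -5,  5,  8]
J_3(5) ⊕ J_1(5)

The characteristic polynomial is
  det(x·I − A) = x^4 - 20*x^3 + 150*x^2 - 500*x + 625 = (x - 5)^4

Eigenvalues and multiplicities (the geometric multiplicity of λ is n − rank(A − λI), which equals the number of Jordan blocks for λ):
  λ = 5: algebraic multiplicity = 4, geometric multiplicity = 2

Determining the block sizes for each eigenvalue:
  λ = 5: with am = 4 and gm = 2, the partition is not yet determined (e.g. several partitions of 4 into 2 parts exist). Let N = A − (5)·I. Computing rank(N^1) = 2, rank(N^2) = 1, rank(N^3) = 0; the number of blocks of size ≥ j is rank(N^{j−1}) − rank(N^j), giving [2, 1, 1]. So we have 1 block(s) of size 3, 1 block(s) of size 1 → block sizes [3, 1]

Assembling the blocks gives a Jordan form
J =
  [5, 1, 0, 0]
  [0, 5, 1, 0]
  [0, 0, 5, 0]
  [0, 0, 0, 5]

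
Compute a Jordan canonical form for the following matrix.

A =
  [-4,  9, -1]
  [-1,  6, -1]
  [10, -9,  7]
J_1(-3) ⊕ J_2(6)

The characteristic polynomial is
  det(x·I − A) = x^3 - 9*x^2 + 108 = (x - 6)^2*(x + 3)

Eigenvalues and multiplicities (the geometric multiplicity of λ is n − rank(A − λI), which equals the number of Jordan blocks for λ):
  λ = -3: algebraic multiplicity = 1, geometric multiplicity = 1
  λ = 6: algebraic multiplicity = 2, geometric multiplicity = 1

Determining the block sizes for each eigenvalue:
  λ = -3: one block (gm = 1), so the single block has size am = 1 → block sizes [1]
  λ = 6: one block (gm = 1), so the single block has size am = 2 → block sizes [2]

Assembling the blocks gives a Jordan form
J =
  [-3, 0, 0]
  [ 0, 6, 1]
  [ 0, 0, 6]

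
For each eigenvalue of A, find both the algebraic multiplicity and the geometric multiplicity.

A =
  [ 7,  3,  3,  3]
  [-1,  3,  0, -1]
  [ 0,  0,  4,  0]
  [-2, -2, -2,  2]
λ = 4: alg = 4, geom = 2

Step 1 — factor the characteristic polynomial to read off the algebraic multiplicities:
  χ_A(x) = (x - 4)^4

Step 2 — compute geometric multiplicities via the rank-nullity identity g(λ) = n − rank(A − λI):
  rank(A − (4)·I) = 2, so dim ker(A − (4)·I) = n − 2 = 2

Summary:
  λ = 4: algebraic multiplicity = 4, geometric multiplicity = 2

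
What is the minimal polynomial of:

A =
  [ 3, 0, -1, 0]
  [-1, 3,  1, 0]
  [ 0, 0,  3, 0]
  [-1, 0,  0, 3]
x^3 - 9*x^2 + 27*x - 27

The characteristic polynomial is χ_A(x) = (x - 3)^4, so the eigenvalues are known. The minimal polynomial is
  m_A(x) = Π_λ (x − λ)^{k_λ}
where k_λ is the size of the *largest* Jordan block for λ (equivalently, the smallest k with (A − λI)^k v = 0 for every generalised eigenvector v of λ).

  λ = 3: largest Jordan block has size 3, contributing (x − 3)^3

So m_A(x) = (x - 3)^3 = x^3 - 9*x^2 + 27*x - 27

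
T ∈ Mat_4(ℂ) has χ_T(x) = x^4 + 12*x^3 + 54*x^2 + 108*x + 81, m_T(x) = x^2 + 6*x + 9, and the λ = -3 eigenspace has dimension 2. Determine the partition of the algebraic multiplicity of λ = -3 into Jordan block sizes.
Block sizes for λ = -3: [2, 2]

Step 1 — from the characteristic polynomial, algebraic multiplicity of λ = -3 is 4. From dim ker(T − (-3)·I) = 2, there are exactly 2 Jordan blocks for λ = -3.
Step 2 — from the minimal polynomial, the factor (x + 3)^2 tells us the largest block for λ = -3 has size 2.
Step 3 — with total size 4, 2 blocks, and largest block 2, the block sizes (in nonincreasing order) are [2, 2].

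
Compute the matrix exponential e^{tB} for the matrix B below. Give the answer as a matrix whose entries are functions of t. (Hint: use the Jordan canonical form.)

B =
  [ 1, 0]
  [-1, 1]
e^{tB} =
  [exp(t), 0]
  [-t*exp(t), exp(t)]

Strategy: write B = P · J · P⁻¹ where J is a Jordan canonical form, so e^{tB} = P · e^{tJ} · P⁻¹, and e^{tJ} can be computed block-by-block.

B has Jordan form
J =
  [1, 1]
  [0, 1]
(up to reordering of blocks).

Per-block formulas:
  For a 2×2 Jordan block J_2(1): exp(t · J_2(1)) = e^(1t)·(I + t·N), where N is the 2×2 nilpotent shift.

After assembling e^{tJ} and conjugating by P, we get:

e^{tB} =
  [exp(t), 0]
  [-t*exp(t), exp(t)]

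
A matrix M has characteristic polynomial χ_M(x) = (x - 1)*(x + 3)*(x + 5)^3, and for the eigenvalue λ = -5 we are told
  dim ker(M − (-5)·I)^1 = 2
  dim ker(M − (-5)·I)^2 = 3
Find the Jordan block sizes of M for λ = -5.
Block sizes for λ = -5: [2, 1]

From the dimensions of kernels of powers, the number of Jordan blocks of size at least j is d_j − d_{j−1} where d_j = dim ker(N^j) (with d_0 = 0). Computing the differences gives [2, 1].
The number of blocks of size exactly k is (#blocks of size ≥ k) − (#blocks of size ≥ k + 1), so the partition is: 1 block(s) of size 1, 1 block(s) of size 2.
In nonincreasing order the block sizes are [2, 1].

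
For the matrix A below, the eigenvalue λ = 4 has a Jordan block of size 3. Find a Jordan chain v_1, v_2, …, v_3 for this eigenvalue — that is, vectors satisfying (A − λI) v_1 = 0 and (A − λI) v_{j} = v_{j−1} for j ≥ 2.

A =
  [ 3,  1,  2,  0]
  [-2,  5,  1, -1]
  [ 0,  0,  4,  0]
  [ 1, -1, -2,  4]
A Jordan chain for λ = 4 of length 3:
v_1 = (-1, -1, 0, 1)ᵀ
v_2 = (-1, -2, 0, 1)ᵀ
v_3 = (1, 0, 0, 0)ᵀ

Let N = A − (4)·I. We want v_3 with N^3 v_3 = 0 but N^2 v_3 ≠ 0; then v_{j-1} := N · v_j for j = 3, …, 2.

Pick v_3 = (1, 0, 0, 0)ᵀ.
Then v_2 = N · v_3 = (-1, -2, 0, 1)ᵀ.
Then v_1 = N · v_2 = (-1, -1, 0, 1)ᵀ.

Sanity check: (A − (4)·I) v_1 = (0, 0, 0, 0)ᵀ = 0. ✓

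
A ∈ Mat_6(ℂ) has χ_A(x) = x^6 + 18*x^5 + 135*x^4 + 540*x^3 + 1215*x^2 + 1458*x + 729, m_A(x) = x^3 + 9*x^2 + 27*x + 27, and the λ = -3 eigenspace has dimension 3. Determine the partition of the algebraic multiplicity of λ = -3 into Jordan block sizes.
Block sizes for λ = -3: [3, 2, 1]

Step 1 — from the characteristic polynomial, algebraic multiplicity of λ = -3 is 6. From dim ker(A − (-3)·I) = 3, there are exactly 3 Jordan blocks for λ = -3.
Step 2 — from the minimal polynomial, the factor (x + 3)^3 tells us the largest block for λ = -3 has size 3.
Step 3 — with total size 6, 3 blocks, and largest block 3, the block sizes (in nonincreasing order) are [3, 2, 1].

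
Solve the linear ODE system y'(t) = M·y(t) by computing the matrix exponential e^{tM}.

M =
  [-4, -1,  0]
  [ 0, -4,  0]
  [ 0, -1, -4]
e^{tM} =
  [exp(-4*t), -t*exp(-4*t), 0]
  [0, exp(-4*t), 0]
  [0, -t*exp(-4*t), exp(-4*t)]

Strategy: write M = P · J · P⁻¹ where J is a Jordan canonical form, so e^{tM} = P · e^{tJ} · P⁻¹, and e^{tJ} can be computed block-by-block.

M has Jordan form
J =
  [-4,  1,  0]
  [ 0, -4,  0]
  [ 0,  0, -4]
(up to reordering of blocks).

Per-block formulas:
  For a 1×1 block at λ = -4: exp(t · [-4]) = [e^(-4t)].
  For a 2×2 Jordan block J_2(-4): exp(t · J_2(-4)) = e^(-4t)·(I + t·N), where N is the 2×2 nilpotent shift.

After assembling e^{tJ} and conjugating by P, we get:

e^{tM} =
  [exp(-4*t), -t*exp(-4*t), 0]
  [0, exp(-4*t), 0]
  [0, -t*exp(-4*t), exp(-4*t)]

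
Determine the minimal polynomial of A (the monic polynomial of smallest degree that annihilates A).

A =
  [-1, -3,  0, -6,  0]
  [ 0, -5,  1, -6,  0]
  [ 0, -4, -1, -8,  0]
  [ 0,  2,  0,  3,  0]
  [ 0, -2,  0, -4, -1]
x^3 + 3*x^2 + 3*x + 1

The characteristic polynomial is χ_A(x) = (x + 1)^5, so the eigenvalues are known. The minimal polynomial is
  m_A(x) = Π_λ (x − λ)^{k_λ}
where k_λ is the size of the *largest* Jordan block for λ (equivalently, the smallest k with (A − λI)^k v = 0 for every generalised eigenvector v of λ).

  λ = -1: largest Jordan block has size 3, contributing (x + 1)^3

So m_A(x) = (x + 1)^3 = x^3 + 3*x^2 + 3*x + 1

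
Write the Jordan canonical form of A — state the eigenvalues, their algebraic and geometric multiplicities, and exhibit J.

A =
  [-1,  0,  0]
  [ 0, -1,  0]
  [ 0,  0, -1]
J_1(-1) ⊕ J_1(-1) ⊕ J_1(-1)

The characteristic polynomial is
  det(x·I − A) = x^3 + 3*x^2 + 3*x + 1 = (x + 1)^3

Eigenvalues and multiplicities (the geometric multiplicity of λ is n − rank(A − λI), which equals the number of Jordan blocks for λ):
  λ = -1: algebraic multiplicity = 3, geometric multiplicity = 3

Determining the block sizes for each eigenvalue:
  λ = -1: gm = am = 3, so every block has size 1 → block sizes [1, 1, 1]

Assembling the blocks gives a Jordan form
J =
  [-1,  0,  0]
  [ 0, -1,  0]
  [ 0,  0, -1]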